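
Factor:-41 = -41^1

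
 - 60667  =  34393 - 95060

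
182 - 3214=-3032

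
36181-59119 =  - 22938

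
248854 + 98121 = 346975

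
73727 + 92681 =166408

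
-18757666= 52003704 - 70761370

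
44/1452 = 1/33 = 0.03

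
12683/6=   12683/6 = 2113.83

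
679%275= 129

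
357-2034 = -1677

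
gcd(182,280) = 14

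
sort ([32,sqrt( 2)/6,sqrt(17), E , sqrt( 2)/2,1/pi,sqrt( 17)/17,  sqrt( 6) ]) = [sqrt(2)/6 , sqrt( 17)/17,1/pi,sqrt( 2)/2 , sqrt( 6),E,sqrt(17 ) , 32 ] 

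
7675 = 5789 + 1886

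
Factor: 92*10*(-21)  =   - 2^3*3^1*5^1 * 7^1*23^1 = - 19320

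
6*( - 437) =  -  2622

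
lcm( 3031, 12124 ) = 12124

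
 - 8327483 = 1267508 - 9594991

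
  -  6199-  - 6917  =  718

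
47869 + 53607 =101476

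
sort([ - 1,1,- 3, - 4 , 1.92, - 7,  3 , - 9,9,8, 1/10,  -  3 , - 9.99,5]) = [ - 9.99, - 9 , - 7, - 4, - 3, - 3  , -1,1/10, 1,1.92,3,5,8,9]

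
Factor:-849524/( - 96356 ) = 31^2 *109^(-1)  =  961/109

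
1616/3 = 538 + 2/3 = 538.67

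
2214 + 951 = 3165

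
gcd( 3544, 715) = 1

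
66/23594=33/11797 =0.00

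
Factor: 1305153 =3^5*41^1*131^1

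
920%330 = 260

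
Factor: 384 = 2^7* 3^1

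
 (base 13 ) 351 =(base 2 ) 1000111101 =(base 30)J3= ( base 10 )573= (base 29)jm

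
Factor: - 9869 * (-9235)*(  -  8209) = -748170024935 = -  5^1*71^1*139^1*1847^1*8209^1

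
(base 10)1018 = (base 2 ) 1111111010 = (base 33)us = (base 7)2653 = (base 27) 1aj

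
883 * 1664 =1469312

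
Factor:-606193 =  - 7^1 * 86599^1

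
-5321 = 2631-7952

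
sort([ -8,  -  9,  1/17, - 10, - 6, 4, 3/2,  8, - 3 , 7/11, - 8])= [  -  10,-9, - 8,-8, - 6, - 3, 1/17, 7/11, 3/2, 4, 8]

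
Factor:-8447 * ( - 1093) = 9232571 = 1093^1*8447^1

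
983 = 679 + 304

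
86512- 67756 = 18756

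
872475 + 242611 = 1115086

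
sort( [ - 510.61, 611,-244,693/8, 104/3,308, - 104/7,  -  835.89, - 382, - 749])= [ - 835.89, - 749,  -  510.61, - 382, - 244,-104/7, 104/3 , 693/8, 308,611 ]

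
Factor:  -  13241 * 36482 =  - 483058162 = -  2^1*17^1*29^1* 37^1*13241^1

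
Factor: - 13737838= -2^1*1553^1* 4423^1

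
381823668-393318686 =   -  11495018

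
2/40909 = 2/40909 = 0.00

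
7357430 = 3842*1915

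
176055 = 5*35211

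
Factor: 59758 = 2^1 * 29879^1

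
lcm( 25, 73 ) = 1825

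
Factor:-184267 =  - 103^1*1789^1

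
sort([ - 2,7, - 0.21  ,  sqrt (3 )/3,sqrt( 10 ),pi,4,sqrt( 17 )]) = [ - 2, - 0.21,sqrt( 3) /3,pi, sqrt(10),4,sqrt (17),7 ]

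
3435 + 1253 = 4688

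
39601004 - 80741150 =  - 41140146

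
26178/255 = 8726/85 = 102.66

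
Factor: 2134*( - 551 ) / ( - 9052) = 587917/4526 = 2^( - 1)*11^1*19^1*29^1*31^( - 1 )*73^( - 1)*97^1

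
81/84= 27/28 = 0.96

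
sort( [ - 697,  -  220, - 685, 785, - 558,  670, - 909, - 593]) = [ - 909, - 697, - 685, - 593,-558, - 220,  670,  785 ]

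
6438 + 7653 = 14091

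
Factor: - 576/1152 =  - 2^( - 1) = -1/2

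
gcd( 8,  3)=1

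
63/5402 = 63/5402 = 0.01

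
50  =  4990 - 4940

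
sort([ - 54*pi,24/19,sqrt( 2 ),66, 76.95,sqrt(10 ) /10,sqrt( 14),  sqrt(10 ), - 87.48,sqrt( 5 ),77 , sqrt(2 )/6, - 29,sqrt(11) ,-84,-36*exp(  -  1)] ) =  [ - 54*pi ,  -  87.48, - 84, - 29, - 36*exp(  -  1 ),sqrt(2)/6,sqrt(10)/10,24/19,sqrt(2),sqrt( 5 ) , sqrt( 10 ),sqrt(11 ),sqrt(14), 66,76.95,77] 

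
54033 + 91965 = 145998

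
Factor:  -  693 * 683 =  - 3^2*7^1*11^1 * 683^1 = - 473319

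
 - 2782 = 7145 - 9927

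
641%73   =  57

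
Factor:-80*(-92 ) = 7360 = 2^6*5^1*23^1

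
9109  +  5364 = 14473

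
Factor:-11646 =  - 2^1*3^2 *647^1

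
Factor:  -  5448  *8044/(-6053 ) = 43823712/6053=2^5 * 3^1*227^1 * 2011^1 * 6053^(-1 )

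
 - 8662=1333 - 9995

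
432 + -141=291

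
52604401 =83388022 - 30783621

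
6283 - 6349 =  - 66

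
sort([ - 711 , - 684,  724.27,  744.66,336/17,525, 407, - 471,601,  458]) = [  -  711  ,-684, - 471, 336/17, 407, 458, 525,601,724.27,744.66]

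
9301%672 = 565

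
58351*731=42654581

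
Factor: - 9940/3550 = -14/5 = - 2^1*5^ ( -1)*7^1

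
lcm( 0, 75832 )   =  0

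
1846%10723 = 1846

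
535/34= 15+25/34=15.74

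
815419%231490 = 120949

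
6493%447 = 235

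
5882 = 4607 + 1275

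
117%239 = 117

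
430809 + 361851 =792660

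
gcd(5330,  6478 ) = 82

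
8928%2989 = 2950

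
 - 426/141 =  - 142/47 = - 3.02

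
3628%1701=226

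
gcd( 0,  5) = 5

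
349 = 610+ - 261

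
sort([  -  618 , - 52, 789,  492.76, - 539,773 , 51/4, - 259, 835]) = [ -618,- 539,-259, - 52, 51/4,492.76, 773 , 789, 835]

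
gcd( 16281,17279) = 1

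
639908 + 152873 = 792781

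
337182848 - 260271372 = 76911476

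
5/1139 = 5/1139 = 0.00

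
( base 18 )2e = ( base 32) 1I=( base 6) 122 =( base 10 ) 50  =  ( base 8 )62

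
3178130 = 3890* 817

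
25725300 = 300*85751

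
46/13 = 46/13 = 3.54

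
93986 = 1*93986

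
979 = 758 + 221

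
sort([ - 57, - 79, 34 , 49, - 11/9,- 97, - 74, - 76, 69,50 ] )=[ - 97,-79,-76,-74,-57,-11/9, 34, 49,50, 69 ] 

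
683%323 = 37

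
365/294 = 365/294  =  1.24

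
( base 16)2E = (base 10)46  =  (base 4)232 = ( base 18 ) 2A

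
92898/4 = 46449/2=23224.50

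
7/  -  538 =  - 7/538  =  - 0.01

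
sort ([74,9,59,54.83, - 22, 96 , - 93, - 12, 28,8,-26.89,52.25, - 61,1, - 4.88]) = [ - 93, - 61,  -  26.89, - 22, - 12 , - 4.88, 1, 8, 9,28, 52.25,54.83, 59,74 , 96 ] 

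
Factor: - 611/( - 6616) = 2^( - 3 )*13^1 * 47^1*827^( - 1 ) 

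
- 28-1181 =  - 1209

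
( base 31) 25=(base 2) 1000011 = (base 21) 34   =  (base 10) 67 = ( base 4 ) 1003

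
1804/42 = 42 + 20/21=42.95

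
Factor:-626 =  -  2^1*313^1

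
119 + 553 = 672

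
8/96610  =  4/48305 = 0.00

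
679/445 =1  +  234/445 = 1.53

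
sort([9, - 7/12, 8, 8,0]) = [ - 7/12 , 0,8,8,9 ] 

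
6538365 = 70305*93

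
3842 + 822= 4664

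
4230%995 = 250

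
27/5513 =27/5513 = 0.00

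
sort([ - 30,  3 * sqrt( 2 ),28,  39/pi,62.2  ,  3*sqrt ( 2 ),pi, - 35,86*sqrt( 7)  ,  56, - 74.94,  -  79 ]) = [ - 79, - 74.94 ,-35,-30,pi , 3*sqrt( 2),  3*sqrt( 2) , 39/pi,28, 56, 62.2,86*sqrt(7 ) ]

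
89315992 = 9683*9224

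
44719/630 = 44719/630 = 70.98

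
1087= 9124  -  8037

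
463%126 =85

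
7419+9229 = 16648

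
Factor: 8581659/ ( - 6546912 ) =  - 2860553/2182304 = - 2^( - 5)*47^(  -  1 )*1451^ (- 1) * 2860553^1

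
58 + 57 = 115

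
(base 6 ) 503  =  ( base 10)183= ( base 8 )267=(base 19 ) 9C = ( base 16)b7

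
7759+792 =8551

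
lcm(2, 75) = 150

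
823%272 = 7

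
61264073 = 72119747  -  10855674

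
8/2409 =8/2409 =0.00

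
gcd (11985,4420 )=85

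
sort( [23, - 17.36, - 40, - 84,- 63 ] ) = [ - 84, - 63, - 40, - 17.36,23 ]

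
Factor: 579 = 3^1 * 193^1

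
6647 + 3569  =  10216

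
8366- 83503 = -75137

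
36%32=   4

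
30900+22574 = 53474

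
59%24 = 11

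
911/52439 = 911/52439 = 0.02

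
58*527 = 30566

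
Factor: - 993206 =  - 2^1*19^1*59^1*443^1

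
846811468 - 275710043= 571101425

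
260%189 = 71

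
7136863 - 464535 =6672328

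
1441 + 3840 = 5281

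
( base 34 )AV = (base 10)371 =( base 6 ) 1415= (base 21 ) he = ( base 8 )563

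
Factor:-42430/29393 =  - 2^1*5^1*7^( -1)*13^( - 1)*17^ (  -  1)*19^(-1)*4243^1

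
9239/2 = 9239/2 =4619.50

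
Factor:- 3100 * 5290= -16399000 = -2^3*5^3*23^2 *31^1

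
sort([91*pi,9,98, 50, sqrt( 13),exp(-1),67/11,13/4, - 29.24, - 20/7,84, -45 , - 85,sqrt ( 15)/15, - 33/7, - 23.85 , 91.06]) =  [ - 85, - 45, - 29.24, - 23.85, - 33/7, - 20/7, sqrt( 15 ) /15,  exp( - 1), 13/4, sqrt( 13),67/11,9,50 , 84, 91.06,  98, 91 *pi]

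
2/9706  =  1/4853 = 0.00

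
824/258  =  412/129=3.19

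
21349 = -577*(-37)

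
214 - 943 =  - 729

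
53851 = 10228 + 43623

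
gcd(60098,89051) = 1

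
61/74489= 61/74489 = 0.00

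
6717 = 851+5866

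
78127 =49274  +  28853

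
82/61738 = 41/30869 = 0.00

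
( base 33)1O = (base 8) 71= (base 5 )212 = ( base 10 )57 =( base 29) 1S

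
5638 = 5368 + 270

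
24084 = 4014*6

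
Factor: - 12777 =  - 3^1*4259^1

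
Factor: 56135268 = 2^2*3^4 *7^1*53^1*467^1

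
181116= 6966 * 26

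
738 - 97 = 641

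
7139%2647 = 1845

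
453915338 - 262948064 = 190967274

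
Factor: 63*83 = 3^2*7^1*83^1= 5229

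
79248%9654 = 2016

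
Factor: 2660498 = 2^1*1330249^1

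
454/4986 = 227/2493 = 0.09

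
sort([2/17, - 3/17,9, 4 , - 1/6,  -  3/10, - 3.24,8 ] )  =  [ - 3.24, -3/10, - 3/17  ,-1/6,2/17,4,8,9] 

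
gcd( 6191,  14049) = 1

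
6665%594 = 131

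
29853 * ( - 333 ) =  - 9941049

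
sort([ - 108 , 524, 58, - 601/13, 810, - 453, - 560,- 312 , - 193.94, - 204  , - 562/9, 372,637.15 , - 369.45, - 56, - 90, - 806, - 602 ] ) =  [ - 806, - 602, - 560, - 453, - 369.45, - 312, - 204, - 193.94, - 108, - 90, - 562/9, - 56,-601/13 , 58, 372 , 524 , 637.15, 810]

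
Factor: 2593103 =661^1*3923^1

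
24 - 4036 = -4012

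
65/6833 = 65/6833 = 0.01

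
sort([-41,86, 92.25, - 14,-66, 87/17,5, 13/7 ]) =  [ - 66, - 41, - 14, 13/7,5, 87/17,86, 92.25 ]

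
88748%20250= 7748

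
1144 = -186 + 1330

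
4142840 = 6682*620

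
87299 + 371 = 87670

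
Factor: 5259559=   337^1*15607^1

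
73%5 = 3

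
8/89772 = 2/22443 = 0.00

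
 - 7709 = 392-8101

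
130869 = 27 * 4847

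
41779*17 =710243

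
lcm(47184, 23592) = 47184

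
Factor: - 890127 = -3^2 * 7^1 * 71^1*199^1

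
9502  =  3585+5917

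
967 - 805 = 162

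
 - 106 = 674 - 780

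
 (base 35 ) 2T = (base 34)2V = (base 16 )63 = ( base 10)99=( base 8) 143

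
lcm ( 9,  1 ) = 9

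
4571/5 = 4571/5 =914.20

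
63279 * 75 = 4745925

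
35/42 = 5/6 = 0.83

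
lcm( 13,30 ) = 390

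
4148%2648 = 1500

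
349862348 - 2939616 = 346922732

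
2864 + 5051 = 7915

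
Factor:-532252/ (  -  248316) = 133063/62079 = 3^( - 1 )*7^1*19009^1*20693^( - 1 )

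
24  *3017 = 72408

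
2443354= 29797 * 82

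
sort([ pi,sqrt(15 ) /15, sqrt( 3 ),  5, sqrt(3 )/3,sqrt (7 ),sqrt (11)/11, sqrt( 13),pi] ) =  [ sqrt(15)/15, sqrt ( 11)/11,sqrt( 3) /3,sqrt(3),sqrt( 7),  pi,pi,sqrt(13), 5]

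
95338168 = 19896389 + 75441779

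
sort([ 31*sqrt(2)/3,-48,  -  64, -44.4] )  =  [- 64,- 48, - 44.4, 31*sqrt(2) /3 ]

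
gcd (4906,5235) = 1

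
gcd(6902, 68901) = 119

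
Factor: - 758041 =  -758041^1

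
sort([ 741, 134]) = [ 134, 741] 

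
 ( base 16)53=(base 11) 76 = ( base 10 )83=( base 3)10002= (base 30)2N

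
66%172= 66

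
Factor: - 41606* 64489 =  - 2683129334 = - 2^1*71^1*293^1*64489^1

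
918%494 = 424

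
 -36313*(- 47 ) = 1706711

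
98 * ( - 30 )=-2940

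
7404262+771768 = 8176030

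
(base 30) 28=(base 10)68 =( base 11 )62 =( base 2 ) 1000100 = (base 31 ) 26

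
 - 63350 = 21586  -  84936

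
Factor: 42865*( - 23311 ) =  - 5^1 *8573^1*23311^1 = -999226015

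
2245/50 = 44+9/10 = 44.90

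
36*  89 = 3204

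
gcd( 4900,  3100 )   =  100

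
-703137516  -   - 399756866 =  -  303380650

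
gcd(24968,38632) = 8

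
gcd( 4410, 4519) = 1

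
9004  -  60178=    - 51174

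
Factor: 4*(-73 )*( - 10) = 2^3*5^1*73^1  =  2920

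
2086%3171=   2086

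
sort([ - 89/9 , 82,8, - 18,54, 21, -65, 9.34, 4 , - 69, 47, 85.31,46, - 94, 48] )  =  [ - 94, - 69, - 65,-18, - 89/9, 4, 8, 9.34,21,46,47,  48, 54,  82, 85.31] 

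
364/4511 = 28/347 = 0.08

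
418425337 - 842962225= - 424536888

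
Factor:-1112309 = -11^1* 101119^1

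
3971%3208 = 763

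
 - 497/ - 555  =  497/555= 0.90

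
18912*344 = 6505728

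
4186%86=58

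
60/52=15/13 = 1.15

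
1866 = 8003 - 6137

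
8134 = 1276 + 6858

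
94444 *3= 283332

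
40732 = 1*40732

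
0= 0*8909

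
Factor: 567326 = 2^1*419^1*677^1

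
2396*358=857768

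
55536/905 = 55536/905 = 61.37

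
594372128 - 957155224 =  - 362783096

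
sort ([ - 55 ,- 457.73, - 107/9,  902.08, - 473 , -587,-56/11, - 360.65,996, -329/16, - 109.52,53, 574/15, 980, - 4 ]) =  [ - 587, - 473, - 457.73, - 360.65,  -  109.52, - 55,-329/16, - 107/9, - 56/11 , - 4,  574/15, 53,902.08,980, 996]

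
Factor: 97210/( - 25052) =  - 48605/12526 = - 2^( - 1 )*5^1 *6263^( - 1 )*9721^1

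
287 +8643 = 8930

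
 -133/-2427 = 133/2427=0.05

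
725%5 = 0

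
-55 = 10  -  65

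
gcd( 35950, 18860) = 10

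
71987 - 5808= 66179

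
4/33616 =1/8404 = 0.00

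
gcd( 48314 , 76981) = 1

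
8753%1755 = 1733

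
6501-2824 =3677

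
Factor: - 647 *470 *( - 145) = 44093050 = 2^1*5^2 * 29^1*47^1 * 647^1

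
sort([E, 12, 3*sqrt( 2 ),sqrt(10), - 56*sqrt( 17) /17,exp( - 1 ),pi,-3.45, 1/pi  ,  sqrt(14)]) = [ - 56*sqrt (17) /17, - 3.45, 1/pi, exp ( - 1),E,  pi, sqrt( 10 ), sqrt(14) , 3 *sqrt(2), 12 ]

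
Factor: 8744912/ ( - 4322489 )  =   - 2^4*11^2*43^( - 1 )*4517^1 *100523^( - 1) 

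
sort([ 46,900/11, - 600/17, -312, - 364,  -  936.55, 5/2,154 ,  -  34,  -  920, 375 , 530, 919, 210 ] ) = [ -936.55,-920, - 364, - 312,-600/17,  -  34,5/2, 46, 900/11, 154, 210, 375, 530,919 ]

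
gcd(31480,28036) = 4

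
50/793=50/793 = 0.06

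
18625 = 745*25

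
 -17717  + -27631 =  - 45348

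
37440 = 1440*26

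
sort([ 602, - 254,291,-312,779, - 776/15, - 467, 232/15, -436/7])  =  [ - 467, - 312, - 254, - 436/7,-776/15,232/15, 291, 602, 779]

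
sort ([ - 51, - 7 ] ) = [-51, - 7 ]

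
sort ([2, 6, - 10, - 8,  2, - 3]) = [ - 10, - 8, - 3,2, 2 , 6]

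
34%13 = 8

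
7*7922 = 55454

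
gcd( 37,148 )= 37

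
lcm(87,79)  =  6873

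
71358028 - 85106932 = -13748904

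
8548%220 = 188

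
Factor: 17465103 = 3^2*17^1*211^1 * 541^1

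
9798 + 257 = 10055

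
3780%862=332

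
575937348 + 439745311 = 1015682659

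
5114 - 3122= 1992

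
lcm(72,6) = 72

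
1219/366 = 1219/366 = 3.33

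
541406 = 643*842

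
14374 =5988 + 8386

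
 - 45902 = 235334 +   -  281236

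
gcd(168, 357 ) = 21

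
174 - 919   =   - 745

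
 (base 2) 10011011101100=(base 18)1CDA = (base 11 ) 7539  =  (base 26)ej6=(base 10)9964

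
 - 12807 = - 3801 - 9006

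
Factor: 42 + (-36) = 2^1*3^1  =  6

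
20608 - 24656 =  - 4048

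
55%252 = 55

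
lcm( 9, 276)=828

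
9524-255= 9269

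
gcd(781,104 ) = 1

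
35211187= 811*43417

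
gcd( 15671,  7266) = 1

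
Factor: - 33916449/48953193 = - 7^1*31^1*53^1*677^( - 1)*983^1  *24103^( - 1)  =  -11305483/16317731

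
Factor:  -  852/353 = - 2^2 * 3^1*71^1*353^( - 1) 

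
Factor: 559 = 13^1 * 43^1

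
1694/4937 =1694/4937=0.34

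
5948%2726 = 496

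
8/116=2/29 = 0.07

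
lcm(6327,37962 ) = 37962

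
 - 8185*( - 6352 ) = 51991120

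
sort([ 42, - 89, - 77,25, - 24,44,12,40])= [ - 89,-77, - 24,12, 25,40,42,44] 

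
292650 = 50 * 5853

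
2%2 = 0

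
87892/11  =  87892/11 = 7990.18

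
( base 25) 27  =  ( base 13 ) 45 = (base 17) 36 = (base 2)111001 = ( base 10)57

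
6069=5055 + 1014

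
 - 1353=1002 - 2355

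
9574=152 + 9422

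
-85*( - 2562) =217770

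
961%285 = 106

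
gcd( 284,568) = 284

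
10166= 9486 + 680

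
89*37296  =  3319344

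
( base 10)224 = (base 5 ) 1344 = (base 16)e0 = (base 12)168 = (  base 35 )6E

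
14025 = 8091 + 5934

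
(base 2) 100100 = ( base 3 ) 1100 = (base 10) 36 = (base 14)28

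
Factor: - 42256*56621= - 2392576976 =-2^4*19^1*41^1 * 139^1 * 1381^1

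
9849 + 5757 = 15606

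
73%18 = 1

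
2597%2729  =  2597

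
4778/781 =4778/781 = 6.12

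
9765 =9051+714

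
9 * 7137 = 64233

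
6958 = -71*( - 98)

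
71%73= 71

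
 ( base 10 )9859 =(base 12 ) 5857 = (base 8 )23203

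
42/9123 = 14/3041= 0.00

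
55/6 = 9 + 1/6= 9.17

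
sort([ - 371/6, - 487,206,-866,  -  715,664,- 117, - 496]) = [ - 866, - 715,-496,-487, - 117, - 371/6,206,  664 ] 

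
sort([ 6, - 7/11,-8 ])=[ - 8, - 7/11,6]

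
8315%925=915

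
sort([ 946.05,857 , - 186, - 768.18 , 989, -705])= [ - 768.18, - 705, - 186,857, 946.05, 989 ] 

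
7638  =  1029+6609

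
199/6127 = 199/6127 = 0.03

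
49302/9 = 5478 = 5478.00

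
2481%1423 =1058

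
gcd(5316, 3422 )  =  2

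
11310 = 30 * 377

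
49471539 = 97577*507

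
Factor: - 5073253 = -239^1*21227^1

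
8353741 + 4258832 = 12612573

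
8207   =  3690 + 4517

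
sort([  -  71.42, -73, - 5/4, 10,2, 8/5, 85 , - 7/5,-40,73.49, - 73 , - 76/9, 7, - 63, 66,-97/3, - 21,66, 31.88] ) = [ - 73,-73, - 71.42, - 63 , - 40,- 97/3, - 21,-76/9, - 7/5, - 5/4, 8/5,2,7,10,31.88, 66, 66, 73.49 , 85] 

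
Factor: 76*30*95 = 216600 = 2^3 * 3^1*5^2*19^2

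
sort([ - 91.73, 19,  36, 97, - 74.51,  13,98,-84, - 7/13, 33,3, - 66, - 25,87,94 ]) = [ - 91.73, - 84, - 74.51, - 66, - 25, - 7/13,3 , 13, 19, 33, 36,87,94, 97, 98 ]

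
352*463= 162976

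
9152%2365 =2057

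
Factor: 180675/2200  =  2^(  -  3 )*3^2*73^1 = 657/8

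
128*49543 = 6341504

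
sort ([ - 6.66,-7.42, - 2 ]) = [ - 7.42,- 6.66,-2]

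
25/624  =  25/624 = 0.04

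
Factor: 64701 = 3^2 * 7^1 * 13^1*79^1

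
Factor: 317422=2^1 * 7^2 * 41^1*79^1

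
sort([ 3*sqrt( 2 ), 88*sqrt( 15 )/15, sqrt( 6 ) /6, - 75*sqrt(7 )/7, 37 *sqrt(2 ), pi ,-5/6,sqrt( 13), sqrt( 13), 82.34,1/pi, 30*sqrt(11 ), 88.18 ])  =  [ - 75 *sqrt(7) /7,-5/6,1/pi , sqrt(6)/6 , pi,  sqrt( 13), sqrt( 13),  3*sqrt( 2 ), 88* sqrt( 15)/15, 37  *  sqrt( 2), 82.34,88.18, 30  *sqrt(11 )]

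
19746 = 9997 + 9749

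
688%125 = 63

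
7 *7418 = 51926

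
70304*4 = 281216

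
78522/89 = 882+24/89 = 882.27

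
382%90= 22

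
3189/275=3189/275 = 11.60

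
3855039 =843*4573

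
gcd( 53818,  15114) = 2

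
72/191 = 72/191 = 0.38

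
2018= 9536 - 7518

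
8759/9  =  8759/9 =973.22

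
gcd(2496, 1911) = 39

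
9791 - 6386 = 3405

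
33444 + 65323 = 98767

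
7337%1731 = 413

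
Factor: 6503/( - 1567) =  - 7^1 * 929^1*1567^( - 1 ) 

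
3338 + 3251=6589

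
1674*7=11718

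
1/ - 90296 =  - 1/90296 = - 0.00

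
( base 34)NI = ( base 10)800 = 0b1100100000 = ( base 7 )2222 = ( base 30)qk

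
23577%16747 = 6830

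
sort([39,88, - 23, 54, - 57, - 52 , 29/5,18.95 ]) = [ - 57, - 52  ,-23,29/5,18.95, 39, 54,88 ] 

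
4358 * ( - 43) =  - 187394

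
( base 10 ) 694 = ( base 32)LM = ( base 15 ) 314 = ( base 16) 2b6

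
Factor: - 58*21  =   - 1218= - 2^1*3^1*7^1*29^1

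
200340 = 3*66780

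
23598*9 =212382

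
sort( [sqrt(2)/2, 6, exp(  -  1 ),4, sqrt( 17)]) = [ exp( - 1 ), sqrt ( 2) /2,4, sqrt(17 ), 6]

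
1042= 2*521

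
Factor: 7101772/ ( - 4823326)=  - 3550886/2411663 = - 2^1 * 131^1*13553^1*2411663^( - 1) 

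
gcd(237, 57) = 3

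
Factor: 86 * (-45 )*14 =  - 54180 = - 2^2*  3^2*5^1*7^1*43^1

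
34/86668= 17/43334 =0.00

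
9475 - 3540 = 5935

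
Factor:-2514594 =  - 2^1*3^1*37^1*47^1*241^1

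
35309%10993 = 2330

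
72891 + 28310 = 101201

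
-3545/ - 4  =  886 + 1/4 = 886.25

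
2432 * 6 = 14592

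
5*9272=46360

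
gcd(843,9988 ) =1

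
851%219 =194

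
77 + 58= 135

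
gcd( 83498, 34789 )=1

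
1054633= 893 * 1181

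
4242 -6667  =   -2425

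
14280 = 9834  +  4446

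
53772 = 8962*6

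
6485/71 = 91 + 24/71 = 91.34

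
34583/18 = 1921 + 5/18=1921.28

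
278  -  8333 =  - 8055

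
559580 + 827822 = 1387402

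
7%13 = 7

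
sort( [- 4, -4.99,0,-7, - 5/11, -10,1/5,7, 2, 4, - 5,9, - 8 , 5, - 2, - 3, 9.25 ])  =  [ -10 , - 8, - 7, - 5, - 4.99, -4, - 3 ,  -  2,-5/11,  0,1/5, 2, 4,5,7, 9,9.25]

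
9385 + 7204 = 16589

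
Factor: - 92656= - 2^4*5791^1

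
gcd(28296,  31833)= 3537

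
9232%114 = 112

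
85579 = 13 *6583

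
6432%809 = 769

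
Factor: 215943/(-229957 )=  -  3^1 * 19^( - 2 )*113^1 = - 339/361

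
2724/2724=1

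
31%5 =1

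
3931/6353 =3931/6353 = 0.62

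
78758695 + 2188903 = 80947598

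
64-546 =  - 482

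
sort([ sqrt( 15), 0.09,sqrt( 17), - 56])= [- 56,0.09,sqrt(15),sqrt( 17)]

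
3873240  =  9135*424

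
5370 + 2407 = 7777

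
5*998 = 4990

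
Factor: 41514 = 2^1 * 3^1*11^1 * 17^1*37^1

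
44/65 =44/65 = 0.68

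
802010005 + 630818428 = 1432828433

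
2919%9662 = 2919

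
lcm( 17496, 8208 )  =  664848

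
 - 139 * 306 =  - 42534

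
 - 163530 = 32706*( - 5)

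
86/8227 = 86/8227 = 0.01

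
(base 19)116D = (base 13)3462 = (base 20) i77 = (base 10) 7347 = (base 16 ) 1CB3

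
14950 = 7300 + 7650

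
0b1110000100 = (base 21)20I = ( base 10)900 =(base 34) QG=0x384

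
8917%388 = 381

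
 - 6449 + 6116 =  - 333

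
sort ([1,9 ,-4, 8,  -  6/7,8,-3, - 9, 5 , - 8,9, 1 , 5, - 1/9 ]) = [-9, - 8,  -  4,-3 ,-6/7, - 1/9,1,1,5,5,  8, 8,9,9 ]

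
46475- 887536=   -  841061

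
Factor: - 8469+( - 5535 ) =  - 14004  =  - 2^2*3^2*389^1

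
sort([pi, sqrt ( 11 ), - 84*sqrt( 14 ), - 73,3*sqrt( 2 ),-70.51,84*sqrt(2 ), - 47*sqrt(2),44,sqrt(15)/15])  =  [  -  84*sqrt( 14 ), - 73,-70.51,- 47 * sqrt (2) , sqrt(15 ) /15, pi,sqrt( 11 ),3*sqrt(2 ),44, 84*sqrt( 2 )]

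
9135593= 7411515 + 1724078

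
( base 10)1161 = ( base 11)966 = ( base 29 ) 1b1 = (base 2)10010001001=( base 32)149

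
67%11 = 1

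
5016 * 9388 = 47090208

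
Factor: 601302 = 2^1*3^1*13^2*593^1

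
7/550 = 7/550 = 0.01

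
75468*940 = 70939920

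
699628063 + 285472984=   985101047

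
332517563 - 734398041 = - 401880478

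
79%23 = 10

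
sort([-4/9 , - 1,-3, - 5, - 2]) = [ - 5,-3, - 2,- 1, - 4/9] 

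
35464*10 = 354640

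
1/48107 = 1/48107 = 0.00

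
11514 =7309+4205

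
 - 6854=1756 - 8610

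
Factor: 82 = 2^1*41^1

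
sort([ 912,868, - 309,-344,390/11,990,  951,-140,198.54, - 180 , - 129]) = [- 344,-309, - 180, - 140, - 129, 390/11, 198.54,868,912,  951,990 ]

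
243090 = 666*365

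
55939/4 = 55939/4 = 13984.75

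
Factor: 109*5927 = 646043 = 109^1*5927^1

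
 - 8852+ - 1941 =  - 10793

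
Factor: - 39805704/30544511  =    -  2^3*3^2*17^2*29^( - 1)*1913^1*1053259^( - 1 )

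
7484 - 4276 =3208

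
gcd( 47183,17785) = 1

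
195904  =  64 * 3061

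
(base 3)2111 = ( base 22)31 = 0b1000011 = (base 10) 67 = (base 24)2j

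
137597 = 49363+88234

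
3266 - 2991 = 275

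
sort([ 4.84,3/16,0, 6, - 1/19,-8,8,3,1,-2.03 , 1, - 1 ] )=[ - 8, - 2.03, - 1, - 1/19,0,3/16,1,  1,3, 4.84,6,8]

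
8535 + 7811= 16346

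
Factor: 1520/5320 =2^1*7^(  -  1)=2/7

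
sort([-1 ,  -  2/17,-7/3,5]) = [- 7/3 ,-1, - 2/17 , 5]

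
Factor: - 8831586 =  - 2^1*3^1*23^1*63997^1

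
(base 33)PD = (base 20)21i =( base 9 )1131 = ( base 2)1101000110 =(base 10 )838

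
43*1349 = 58007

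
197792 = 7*28256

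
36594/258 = 141+ 36/43 =141.84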